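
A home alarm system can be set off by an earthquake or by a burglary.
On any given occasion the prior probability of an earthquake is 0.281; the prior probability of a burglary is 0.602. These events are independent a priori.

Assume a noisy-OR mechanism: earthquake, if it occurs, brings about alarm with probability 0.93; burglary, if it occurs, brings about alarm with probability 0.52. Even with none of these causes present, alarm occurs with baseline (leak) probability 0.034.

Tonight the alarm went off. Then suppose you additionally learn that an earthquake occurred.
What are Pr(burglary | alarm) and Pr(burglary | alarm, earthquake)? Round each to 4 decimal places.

Pr(burglary | alarm) ≈ 0.7764; Pr(burglary | alarm, earthquake) ≈ 0.6108

Under noisy-OR, P(alarm | causes) = 1 − (1−0.034)·∏(1−qᵢ) over the active causes.
P(alarm) = 0.034×0.719×0.398 + 0.53632×0.719×0.602 + 0.93238×0.281×0.398 + 0.967542×0.281×0.602 = 0.009730 + 0.232140 + 0.104276 + 0.163671 = 0.509817
Restricting to configurations with burglary present: 0.232140 + 0.163671 = 0.395811.
P(burglary | alarm) = 0.395811 / 0.509817 ≈ 0.7764

With the extra evidence:
P(alarm | earthquake) = 0.93238*0.398 + 0.967542*0.602 = 0.371087 + 0.582460 = 0.953547
Of this, 0.582460 comes from 0.967542*0.602 (the burglary=true cases).
So P(burglary | alarm, earthquake) = 0.582460/0.953547 ≈ 0.6108.
The drop from 0.7764 to 0.6108 is the explaining-away (discounting) effect.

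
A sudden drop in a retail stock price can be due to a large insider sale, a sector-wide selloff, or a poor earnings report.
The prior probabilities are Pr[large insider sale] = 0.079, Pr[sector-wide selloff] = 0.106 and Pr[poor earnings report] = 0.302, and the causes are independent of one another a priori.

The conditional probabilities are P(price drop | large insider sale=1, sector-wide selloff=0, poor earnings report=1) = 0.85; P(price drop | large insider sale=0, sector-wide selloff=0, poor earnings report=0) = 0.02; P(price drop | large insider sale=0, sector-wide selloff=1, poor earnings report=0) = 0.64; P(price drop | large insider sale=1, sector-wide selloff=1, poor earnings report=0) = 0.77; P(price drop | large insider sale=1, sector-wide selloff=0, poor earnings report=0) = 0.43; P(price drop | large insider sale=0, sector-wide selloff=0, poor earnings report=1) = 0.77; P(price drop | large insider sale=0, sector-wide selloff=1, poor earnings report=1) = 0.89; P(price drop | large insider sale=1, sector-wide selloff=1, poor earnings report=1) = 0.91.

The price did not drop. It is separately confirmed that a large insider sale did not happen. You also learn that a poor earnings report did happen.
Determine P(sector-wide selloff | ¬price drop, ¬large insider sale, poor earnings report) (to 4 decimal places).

P(¬price drop | ¬large insider sale, poor earnings report) = 0.23*0.894 + 0.11*0.106 = 0.205620 + 0.011660 = 0.217280
The sector-wide selloff-present share is 0.11*0.106 = 0.011660.
So P(sector-wide selloff | ¬price drop, ¬large insider sale, poor earnings report) = 0.011660/0.217280 ≈ 0.0537.

P(sector-wide selloff | ¬price drop, ¬large insider sale, poor earnings report) ≈ 0.0537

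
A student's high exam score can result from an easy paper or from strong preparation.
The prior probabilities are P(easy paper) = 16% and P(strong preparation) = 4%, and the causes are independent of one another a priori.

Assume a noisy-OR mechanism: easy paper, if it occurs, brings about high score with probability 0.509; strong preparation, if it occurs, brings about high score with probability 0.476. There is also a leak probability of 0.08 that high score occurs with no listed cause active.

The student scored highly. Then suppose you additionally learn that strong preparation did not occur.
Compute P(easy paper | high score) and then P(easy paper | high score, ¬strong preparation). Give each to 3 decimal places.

Under noisy-OR, P(high score | causes) = 1 − (1−0.08)·∏(1−qᵢ) over the active causes.
For the numerator, keep only easy paper=true terms: 0.084216 + 0.004885 = 0.089101
Denominator P(high score): 0.08·0.84·0.96 + 0.51792·0.84·0.04 + 0.54828·0.16·0.96 + 0.763299·0.16·0.04 = 0.171015
Posterior = 0.089101 / 0.171015 ≈ 0.521

Now condition on the additional information:
Enumerate both values of easy paper and weight by the priors:
  P(high score | ¬strong preparation) = 0.08×0.84 + 0.54828×0.16
        = 0.067200 + 0.087725 = 0.154925
The terms with easy paper present sum to 0.087725, so
  P(easy paper | high score, ¬strong preparation) = 0.087725 / 0.154925 ≈ 0.566
With strong preparation excluded, easy paper must carry more of the explanatory weight for the high score.

P(easy paper | high score) ≈ 0.521; P(easy paper | high score, ¬strong preparation) ≈ 0.566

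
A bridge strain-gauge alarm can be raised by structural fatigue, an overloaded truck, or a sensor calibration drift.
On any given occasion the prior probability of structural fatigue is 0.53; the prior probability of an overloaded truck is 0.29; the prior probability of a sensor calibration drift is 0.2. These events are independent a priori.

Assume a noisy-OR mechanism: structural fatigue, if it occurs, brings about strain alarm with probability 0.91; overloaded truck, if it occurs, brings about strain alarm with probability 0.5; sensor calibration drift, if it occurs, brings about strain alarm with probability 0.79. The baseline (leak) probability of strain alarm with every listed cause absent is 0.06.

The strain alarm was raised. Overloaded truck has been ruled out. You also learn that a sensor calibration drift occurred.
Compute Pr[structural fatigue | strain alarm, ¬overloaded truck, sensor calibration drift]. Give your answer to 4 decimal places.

Pr[structural fatigue | strain alarm, ¬overloaded truck, sensor calibration drift] ≈ 0.5798

Under noisy-OR, P(strain alarm | causes) = 1 − (1−0.06)·∏(1−qᵢ) over the active causes.
By total probability over both values of structural fatigue:
  P(strain alarm | ¬overloaded truck, sensor calibration drift) = 0.8026·0.47 + 0.982234·0.53
        = 0.377222 + 0.520584 = 0.897806
Configurations with structural fatigue contribute 0.520584, so
  P(structural fatigue | strain alarm, ¬overloaded truck, sensor calibration drift) = 0.520584 / 0.897806 ≈ 0.5798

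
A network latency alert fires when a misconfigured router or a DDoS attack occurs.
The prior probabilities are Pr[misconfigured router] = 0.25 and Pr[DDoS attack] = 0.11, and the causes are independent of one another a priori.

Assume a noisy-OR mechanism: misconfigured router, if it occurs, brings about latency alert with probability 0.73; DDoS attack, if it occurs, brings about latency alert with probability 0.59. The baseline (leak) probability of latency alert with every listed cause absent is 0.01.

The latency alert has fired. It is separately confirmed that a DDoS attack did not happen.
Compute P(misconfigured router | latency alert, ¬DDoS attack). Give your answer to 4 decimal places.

P(misconfigured router | latency alert, ¬DDoS attack) ≈ 0.9607

Under noisy-OR, P(latency alert | causes) = 1 − (1−0.01)·∏(1−qᵢ) over the active causes.
Weight on misconfigured router=true, given the evidence: 0.7327*0.25 = 0.183175
The normalizing constant is 0.01*0.75 + 0.7327*0.25 = 0.190675
P(misconfigured router | latency alert, ¬DDoS attack) = 0.183175/0.190675 ≈ 0.9607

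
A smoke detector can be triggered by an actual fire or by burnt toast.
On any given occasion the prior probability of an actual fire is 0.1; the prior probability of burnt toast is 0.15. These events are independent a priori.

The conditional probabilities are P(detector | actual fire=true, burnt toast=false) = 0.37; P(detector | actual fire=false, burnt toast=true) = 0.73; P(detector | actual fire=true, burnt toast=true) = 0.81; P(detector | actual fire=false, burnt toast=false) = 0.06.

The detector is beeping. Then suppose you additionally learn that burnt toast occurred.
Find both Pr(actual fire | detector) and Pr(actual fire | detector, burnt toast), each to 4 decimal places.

Pr(actual fire | detector) ≈ 0.2319; Pr(actual fire | detector, burnt toast) ≈ 0.1098

By total probability over the 4 (actual fire, burnt toast) configurations:
  P(detector) = 0.06*0.9*0.85 + 0.73*0.9*0.15 + 0.37*0.1*0.85 + 0.81*0.1*0.15
        = 0.045900 + 0.098550 + 0.031450 + 0.012150 = 0.188050
Configurations with actual fire contribute 0.043600, so
  P(actual fire | detector) = 0.043600 / 0.188050 ≈ 0.2319

With the extra evidence:
Sum P(detector|·) weighted by the priors over both values of actual fire:
  P(detector | burnt toast) = 0.73·0.9 + 0.81·0.1
        = 0.657000 + 0.081000 = 0.738000
Configurations with actual fire contribute 0.081000, so
  P(actual fire | detector, burnt toast) = 0.081000 / 0.738000 ≈ 0.1098
— burnt toast explains away the evidence for actual fire.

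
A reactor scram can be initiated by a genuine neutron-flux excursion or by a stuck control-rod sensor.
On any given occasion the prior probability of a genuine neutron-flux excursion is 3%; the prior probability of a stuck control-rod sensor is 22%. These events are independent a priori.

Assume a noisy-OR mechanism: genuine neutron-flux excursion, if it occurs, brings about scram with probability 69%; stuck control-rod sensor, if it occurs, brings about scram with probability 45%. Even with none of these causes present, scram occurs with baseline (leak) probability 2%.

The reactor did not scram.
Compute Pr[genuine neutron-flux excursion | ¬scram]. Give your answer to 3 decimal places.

Pr[genuine neutron-flux excursion | ¬scram] ≈ 0.009

Under noisy-OR, P(scram | causes) = 1 − (1−0.02)·∏(1−qᵢ) over the active causes.
P(¬scram) = 0.98·0.97·0.78 + 0.539·0.97·0.22 + 0.3038·0.03·0.78 + 0.16709·0.03·0.22 = 0.741468 + 0.115023 + 0.007109 + 0.001103 = 0.864703
The genuine neutron-flux excursion-present share is 0.007109 + 0.001103 = 0.008212.
So P(genuine neutron-flux excursion | ¬scram) = 0.008212/0.864703 ≈ 0.009.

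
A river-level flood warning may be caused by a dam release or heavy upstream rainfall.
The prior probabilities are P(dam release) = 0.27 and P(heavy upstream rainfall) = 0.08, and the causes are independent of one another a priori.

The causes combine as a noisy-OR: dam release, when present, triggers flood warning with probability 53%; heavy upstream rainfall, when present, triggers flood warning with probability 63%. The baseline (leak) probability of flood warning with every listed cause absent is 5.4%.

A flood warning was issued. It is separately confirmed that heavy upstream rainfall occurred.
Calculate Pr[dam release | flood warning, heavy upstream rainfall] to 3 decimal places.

Pr[dam release | flood warning, heavy upstream rainfall] ≈ 0.322

Under noisy-OR, P(flood warning | causes) = 1 − (1−0.054)·∏(1−qᵢ) over the active causes.
For the numerator, keep only dam release=true terms: 0.835491*0.27 = 0.225583
Denominator P(flood warning | heavy upstream rainfall): 0.64998*0.73 + 0.835491*0.27 = 0.700068
P(dam release | flood warning, heavy upstream rainfall) = 0.225583/0.700068 ≈ 0.322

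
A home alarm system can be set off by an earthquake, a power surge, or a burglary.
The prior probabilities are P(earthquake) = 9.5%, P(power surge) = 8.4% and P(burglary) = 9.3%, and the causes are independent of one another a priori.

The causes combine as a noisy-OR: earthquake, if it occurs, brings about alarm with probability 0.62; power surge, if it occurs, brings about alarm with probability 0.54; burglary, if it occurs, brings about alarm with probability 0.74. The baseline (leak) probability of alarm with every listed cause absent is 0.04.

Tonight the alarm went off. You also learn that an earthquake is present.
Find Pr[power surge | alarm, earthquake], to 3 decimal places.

Pr[power surge | alarm, earthquake] ≈ 0.105

Under noisy-OR, P(alarm | causes) = 1 − (1−0.04)·∏(1−qᵢ) over the active causes.
For the numerator, keep only power surge=true terms: 0.063403 + 0.007471 = 0.070874
Normalizer over all consistent configurations: 0.6352·0.916·0.907 + 0.905152·0.916·0.093 + 0.832192·0.084·0.907 + 0.95637·0.084·0.093 = 0.675714
Posterior = 0.070874 / 0.675714 ≈ 0.105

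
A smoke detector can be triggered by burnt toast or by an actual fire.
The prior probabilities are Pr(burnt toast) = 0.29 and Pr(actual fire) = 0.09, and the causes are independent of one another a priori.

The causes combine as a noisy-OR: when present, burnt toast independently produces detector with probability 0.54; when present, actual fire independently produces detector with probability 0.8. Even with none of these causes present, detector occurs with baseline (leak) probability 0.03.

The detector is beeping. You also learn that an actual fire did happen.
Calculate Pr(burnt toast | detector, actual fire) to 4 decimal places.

Pr(burnt toast | detector, actual fire) ≈ 0.3158

Under noisy-OR, P(detector | causes) = 1 − (1−0.03)·∏(1−qᵢ) over the active causes.
Numerator (weight on configurations with burnt toast): 0.91076×0.29 = 0.264120
Normalizer over all consistent configurations: 0.806×0.71 + 0.91076×0.29 = 0.836380
P(burnt toast | detector, actual fire) = 0.264120/0.836380 ≈ 0.3158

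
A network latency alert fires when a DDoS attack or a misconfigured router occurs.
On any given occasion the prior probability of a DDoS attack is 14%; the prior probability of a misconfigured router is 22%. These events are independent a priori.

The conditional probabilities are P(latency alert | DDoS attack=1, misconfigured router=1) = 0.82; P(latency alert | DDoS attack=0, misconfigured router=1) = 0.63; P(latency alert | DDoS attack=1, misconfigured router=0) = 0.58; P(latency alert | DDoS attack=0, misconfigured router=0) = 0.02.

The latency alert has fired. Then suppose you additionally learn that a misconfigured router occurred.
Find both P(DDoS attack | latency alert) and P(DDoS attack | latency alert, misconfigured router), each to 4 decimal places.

P(latency alert) = 0.02×0.86×0.78 + 0.63×0.86×0.22 + 0.58×0.14×0.78 + 0.82×0.14×0.22 = 0.013416 + 0.119196 + 0.063336 + 0.025256 = 0.221204
Restricting to configurations with DDoS attack present: 0.063336 + 0.025256 = 0.088592.
So P(DDoS attack | latency alert) = 0.088592/0.221204 ≈ 0.4005.

Now also conditioning on misconfigured router=true:
By total probability over both values of DDoS attack:
  P(latency alert | misconfigured router) = 0.63·0.86 + 0.82·0.14
        = 0.541800 + 0.114800 = 0.656600
The terms with DDoS attack present sum to 0.114800, so
  P(DDoS attack | latency alert, misconfigured router) = 0.114800 / 0.656600 ≈ 0.1748
— misconfigured router explains away the evidence for DDoS attack.

P(DDoS attack | latency alert) ≈ 0.4005; P(DDoS attack | latency alert, misconfigured router) ≈ 0.1748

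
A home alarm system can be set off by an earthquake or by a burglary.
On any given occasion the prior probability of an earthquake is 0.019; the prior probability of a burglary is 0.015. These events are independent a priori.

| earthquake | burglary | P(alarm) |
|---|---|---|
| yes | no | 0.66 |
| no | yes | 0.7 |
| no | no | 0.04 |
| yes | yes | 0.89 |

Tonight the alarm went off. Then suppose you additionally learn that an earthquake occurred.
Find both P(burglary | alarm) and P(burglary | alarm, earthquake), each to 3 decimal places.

P(burglary | alarm) ≈ 0.171; P(burglary | alarm, earthquake) ≈ 0.020

By total probability over the 4 (earthquake, burglary) configurations:
  P(alarm) = 0.04×0.981×0.985 + 0.7×0.981×0.015 + 0.66×0.019×0.985 + 0.89×0.019×0.015
        = 0.038651 + 0.010300 + 0.012352 + 0.000254 = 0.061557
Configurations with burglary contribute 0.010554, so
  P(burglary | alarm) = 0.010554 / 0.061557 ≈ 0.171

With the extra evidence:
Enumerate both values of burglary and weight by the priors:
  P(alarm | earthquake) = 0.66*0.985 + 0.89*0.015
        = 0.650100 + 0.013350 = 0.663450
Keeping only the burglary-present terms gives 0.013350, so
  P(burglary | alarm, earthquake) = 0.013350 / 0.663450 ≈ 0.020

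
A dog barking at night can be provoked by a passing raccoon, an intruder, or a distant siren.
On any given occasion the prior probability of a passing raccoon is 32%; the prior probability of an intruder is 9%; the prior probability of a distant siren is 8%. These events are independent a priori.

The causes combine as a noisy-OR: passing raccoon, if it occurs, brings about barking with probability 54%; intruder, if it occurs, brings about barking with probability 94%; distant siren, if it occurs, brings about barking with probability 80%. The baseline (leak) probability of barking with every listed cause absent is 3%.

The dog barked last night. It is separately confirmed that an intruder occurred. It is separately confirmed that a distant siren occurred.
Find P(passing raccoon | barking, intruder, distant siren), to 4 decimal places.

Under noisy-OR, P(barking | causes) = 1 − (1−0.03)·∏(1−qᵢ) over the active causes.
P(barking | intruder, distant siren) = 0.98836*0.68 + 0.994646*0.32 = 0.672085 + 0.318287 = 0.990372
Of this, 0.318287 comes from 0.994646*0.32 (the passing raccoon=true cases).
Hence the posterior is 0.318287/0.990372 ≈ 0.3214.

P(passing raccoon | barking, intruder, distant siren) ≈ 0.3214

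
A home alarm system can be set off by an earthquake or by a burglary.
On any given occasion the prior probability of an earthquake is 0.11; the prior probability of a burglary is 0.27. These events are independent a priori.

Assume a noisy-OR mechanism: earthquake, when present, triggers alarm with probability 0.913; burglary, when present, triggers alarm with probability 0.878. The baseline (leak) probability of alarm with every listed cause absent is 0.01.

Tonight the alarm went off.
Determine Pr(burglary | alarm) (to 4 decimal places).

Under noisy-OR, P(alarm | causes) = 1 − (1−0.01)·∏(1−qᵢ) over the active causes.
By total probability over the 4 (earthquake, burglary) configurations:
  P(alarm) = 0.01*0.89*0.73 + 0.87922*0.89*0.27 + 0.91387*0.11*0.73 + 0.989492*0.11*0.27
        = 0.006497 + 0.211277 + 0.073384 + 0.029388 = 0.320546
Configurations with burglary contribute 0.240665, so
  P(burglary | alarm) = 0.240665 / 0.320546 ≈ 0.7508

Pr(burglary | alarm) ≈ 0.7508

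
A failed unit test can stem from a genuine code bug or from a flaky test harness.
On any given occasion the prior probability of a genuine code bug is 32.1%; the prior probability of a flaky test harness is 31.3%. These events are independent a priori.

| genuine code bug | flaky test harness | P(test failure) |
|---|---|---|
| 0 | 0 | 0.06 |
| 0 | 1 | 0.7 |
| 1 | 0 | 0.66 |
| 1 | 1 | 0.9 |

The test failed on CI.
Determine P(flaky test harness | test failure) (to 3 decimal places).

P(flaky test harness | test failure) ≈ 0.580

P(test failure) = 0.06*0.679*0.687 + 0.7*0.679*0.313 + 0.66*0.321*0.687 + 0.9*0.321*0.313 = 0.027988 + 0.148769 + 0.145548 + 0.090426 = 0.412731
The flaky test harness-present share is 0.148769 + 0.090426 = 0.239195.
P(flaky test harness | test failure) = 0.239195 / 0.412731 ≈ 0.580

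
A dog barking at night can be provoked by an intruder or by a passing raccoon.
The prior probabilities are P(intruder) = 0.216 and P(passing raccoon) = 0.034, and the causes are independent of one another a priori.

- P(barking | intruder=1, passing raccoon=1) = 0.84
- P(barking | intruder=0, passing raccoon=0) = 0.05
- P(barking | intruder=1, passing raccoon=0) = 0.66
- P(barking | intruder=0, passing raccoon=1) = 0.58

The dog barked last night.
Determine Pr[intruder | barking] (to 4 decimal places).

Sum P(barking|·) weighted by the priors over the 4 (intruder, passing raccoon) configurations:
  P(barking) = 0.05·0.784·0.966 + 0.58·0.784·0.034 + 0.66·0.216·0.966 + 0.84·0.216·0.034
        = 0.037867 + 0.015460 + 0.137713 + 0.006169 = 0.197209
Configurations with intruder contribute 0.143882, so
  P(intruder | barking) = 0.143882 / 0.197209 ≈ 0.7296

Pr[intruder | barking] ≈ 0.7296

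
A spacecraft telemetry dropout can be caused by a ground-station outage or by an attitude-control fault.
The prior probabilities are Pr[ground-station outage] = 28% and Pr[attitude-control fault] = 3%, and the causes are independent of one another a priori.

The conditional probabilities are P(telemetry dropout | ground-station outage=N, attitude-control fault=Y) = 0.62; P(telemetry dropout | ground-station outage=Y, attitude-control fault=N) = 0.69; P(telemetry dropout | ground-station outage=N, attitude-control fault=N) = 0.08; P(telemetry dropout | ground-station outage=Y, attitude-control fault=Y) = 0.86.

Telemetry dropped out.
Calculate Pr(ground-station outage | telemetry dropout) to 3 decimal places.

Pr(ground-station outage | telemetry dropout) ≈ 0.738

Sum P(telemetry dropout|·) weighted by the priors over the 4 (ground-station outage, attitude-control fault) configurations:
  P(telemetry dropout) = 0.08·0.72·0.97 + 0.62·0.72·0.03 + 0.69·0.28·0.97 + 0.86·0.28·0.03
        = 0.055872 + 0.013392 + 0.187404 + 0.007224 = 0.263892
Configurations with ground-station outage contribute 0.194628, so
  P(ground-station outage | telemetry dropout) = 0.194628 / 0.263892 ≈ 0.738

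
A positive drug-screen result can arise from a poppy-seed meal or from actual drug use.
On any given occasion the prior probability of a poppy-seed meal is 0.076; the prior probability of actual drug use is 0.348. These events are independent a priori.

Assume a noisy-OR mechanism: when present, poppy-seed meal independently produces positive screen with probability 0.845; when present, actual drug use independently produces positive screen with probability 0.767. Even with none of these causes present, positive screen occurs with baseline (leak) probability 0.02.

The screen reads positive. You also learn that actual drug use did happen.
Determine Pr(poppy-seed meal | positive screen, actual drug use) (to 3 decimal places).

Pr(poppy-seed meal | positive screen, actual drug use) ≈ 0.093

Under noisy-OR, P(positive screen | causes) = 1 − (1−0.02)·∏(1−qᵢ) over the active causes.
Weight on poppy-seed meal=true, given the evidence: 0.964607*0.076 = 0.073310
Normalizer over all consistent configurations: 0.77166*0.924 + 0.964607*0.076 = 0.786324
P(poppy-seed meal | positive screen, actual drug use) = 0.073310/0.786324 ≈ 0.093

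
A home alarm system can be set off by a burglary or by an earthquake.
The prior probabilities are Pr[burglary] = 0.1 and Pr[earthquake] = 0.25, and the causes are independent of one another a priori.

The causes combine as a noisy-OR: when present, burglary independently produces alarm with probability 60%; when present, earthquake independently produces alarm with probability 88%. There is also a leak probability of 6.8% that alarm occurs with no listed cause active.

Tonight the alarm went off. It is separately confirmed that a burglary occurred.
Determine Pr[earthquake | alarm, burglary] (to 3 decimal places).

Under noisy-OR, P(alarm | causes) = 1 − (1−0.068)·∏(1−qᵢ) over the active causes.
Sum P(alarm|·) weighted by the priors over both values of earthquake:
  P(alarm | burglary) = 0.6272·0.75 + 0.955264·0.25
        = 0.470400 + 0.238816 = 0.709216
Configurations with earthquake contribute 0.238816, so
  P(earthquake | alarm, burglary) = 0.238816 / 0.709216 ≈ 0.337

Pr[earthquake | alarm, burglary] ≈ 0.337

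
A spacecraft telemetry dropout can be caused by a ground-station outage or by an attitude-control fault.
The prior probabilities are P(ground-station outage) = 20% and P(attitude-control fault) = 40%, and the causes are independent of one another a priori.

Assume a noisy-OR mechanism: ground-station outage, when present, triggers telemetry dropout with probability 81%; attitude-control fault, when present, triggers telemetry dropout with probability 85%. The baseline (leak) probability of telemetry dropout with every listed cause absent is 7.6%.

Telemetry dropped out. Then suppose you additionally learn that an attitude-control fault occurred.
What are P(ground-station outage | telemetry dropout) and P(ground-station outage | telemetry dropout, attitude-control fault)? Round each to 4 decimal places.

Under noisy-OR, P(telemetry dropout | causes) = 1 − (1−0.076)·∏(1−qᵢ) over the active causes.
P(telemetry dropout) = 0.076·0.8·0.6 + 0.8614·0.8·0.4 + 0.82444·0.2·0.6 + 0.973666·0.2·0.4 = 0.036480 + 0.275648 + 0.098933 + 0.077893 = 0.488954
The ground-station outage-present share is 0.098933 + 0.077893 = 0.176826.
P(ground-station outage | telemetry dropout) = 0.176826 / 0.488954 ≈ 0.3616

With the extra evidence:
P(telemetry dropout | attitude-control fault) = 0.8614×0.8 + 0.973666×0.2 = 0.689120 + 0.194733 = 0.883853
Of this, 0.194733 comes from 0.973666×0.2 (the ground-station outage=true cases).
Hence the posterior is 0.194733/0.883853 ≈ 0.2203.
The drop from 0.3616 to 0.2203 is the explaining-away (discounting) effect.

P(ground-station outage | telemetry dropout) ≈ 0.3616; P(ground-station outage | telemetry dropout, attitude-control fault) ≈ 0.2203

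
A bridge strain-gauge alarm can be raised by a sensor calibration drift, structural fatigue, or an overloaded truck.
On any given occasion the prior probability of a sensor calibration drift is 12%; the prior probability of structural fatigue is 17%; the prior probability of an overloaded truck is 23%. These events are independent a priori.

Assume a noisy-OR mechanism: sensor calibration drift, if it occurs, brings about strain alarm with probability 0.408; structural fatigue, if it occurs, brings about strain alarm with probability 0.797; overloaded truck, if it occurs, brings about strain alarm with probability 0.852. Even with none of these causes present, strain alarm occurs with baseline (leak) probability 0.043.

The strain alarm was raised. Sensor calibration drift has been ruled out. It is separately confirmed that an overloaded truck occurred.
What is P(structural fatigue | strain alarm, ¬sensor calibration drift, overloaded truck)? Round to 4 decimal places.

Under noisy-OR, P(strain alarm | causes) = 1 − (1−0.043)·∏(1−qᵢ) over the active causes.
Numerator (weight on configurations with structural fatigue): 0.971248×0.17 = 0.165112
Normalizer over all consistent configurations: 0.858364×0.83 + 0.971248×0.17 = 0.877554
P(structural fatigue | strain alarm, ¬sensor calibration drift, overloaded truck) = 0.165112/0.877554 ≈ 0.1882

P(structural fatigue | strain alarm, ¬sensor calibration drift, overloaded truck) ≈ 0.1882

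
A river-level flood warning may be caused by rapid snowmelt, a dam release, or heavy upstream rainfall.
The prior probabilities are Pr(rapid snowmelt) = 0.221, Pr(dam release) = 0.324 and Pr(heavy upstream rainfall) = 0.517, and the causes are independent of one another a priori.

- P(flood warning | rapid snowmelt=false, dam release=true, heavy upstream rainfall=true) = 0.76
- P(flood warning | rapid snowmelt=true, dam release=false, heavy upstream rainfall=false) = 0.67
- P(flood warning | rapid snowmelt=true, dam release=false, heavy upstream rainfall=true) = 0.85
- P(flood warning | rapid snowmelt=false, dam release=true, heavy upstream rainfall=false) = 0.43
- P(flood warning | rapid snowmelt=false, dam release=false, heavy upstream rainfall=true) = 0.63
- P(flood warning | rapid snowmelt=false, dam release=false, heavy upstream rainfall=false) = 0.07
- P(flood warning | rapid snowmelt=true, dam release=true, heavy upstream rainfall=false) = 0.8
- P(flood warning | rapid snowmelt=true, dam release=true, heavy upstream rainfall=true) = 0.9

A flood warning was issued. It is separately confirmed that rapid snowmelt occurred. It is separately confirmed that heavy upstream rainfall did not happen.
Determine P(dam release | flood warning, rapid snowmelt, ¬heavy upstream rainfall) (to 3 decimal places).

P(flood warning | rapid snowmelt, ¬heavy upstream rainfall) = 0.67·0.676 + 0.8·0.324 = 0.452920 + 0.259200 = 0.712120
Restricting to configurations with dam release present: 0.8·0.324 = 0.259200.
P(dam release | flood warning, rapid snowmelt, ¬heavy upstream rainfall) = 0.259200 / 0.712120 ≈ 0.364

P(dam release | flood warning, rapid snowmelt, ¬heavy upstream rainfall) ≈ 0.364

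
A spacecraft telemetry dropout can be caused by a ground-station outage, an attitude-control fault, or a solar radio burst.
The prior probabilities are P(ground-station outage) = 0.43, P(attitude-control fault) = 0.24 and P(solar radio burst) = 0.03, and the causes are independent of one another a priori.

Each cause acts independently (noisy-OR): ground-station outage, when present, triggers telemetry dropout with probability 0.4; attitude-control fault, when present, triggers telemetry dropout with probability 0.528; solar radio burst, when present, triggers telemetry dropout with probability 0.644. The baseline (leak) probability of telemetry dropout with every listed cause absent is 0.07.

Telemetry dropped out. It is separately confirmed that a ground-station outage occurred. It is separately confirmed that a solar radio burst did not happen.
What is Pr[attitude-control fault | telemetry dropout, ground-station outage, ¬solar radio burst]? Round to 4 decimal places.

Under noisy-OR, P(telemetry dropout | causes) = 1 − (1−0.07)·∏(1−qᵢ) over the active causes.
Numerator (weight on configurations with attitude-control fault): 0.736624×0.24 = 0.176790
Denominator P(telemetry dropout | ground-station outage, ¬solar radio burst): 0.442×0.76 + 0.736624×0.24 = 0.512710
P(attitude-control fault | telemetry dropout, ground-station outage, ¬solar radio burst) = 0.176790/0.512710 ≈ 0.3448

Pr[attitude-control fault | telemetry dropout, ground-station outage, ¬solar radio burst] ≈ 0.3448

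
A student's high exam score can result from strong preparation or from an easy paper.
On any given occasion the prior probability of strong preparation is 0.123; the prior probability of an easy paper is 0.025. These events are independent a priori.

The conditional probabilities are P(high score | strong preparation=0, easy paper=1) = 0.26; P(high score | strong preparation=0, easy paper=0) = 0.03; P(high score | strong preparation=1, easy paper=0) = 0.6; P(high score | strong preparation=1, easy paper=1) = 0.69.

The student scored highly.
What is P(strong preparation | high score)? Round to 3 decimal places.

P(strong preparation | high score) ≈ 0.703

P(high score) = 0.03*0.877*0.975 + 0.26*0.877*0.025 + 0.6*0.123*0.975 + 0.69*0.123*0.025 = 0.025652 + 0.005701 + 0.071955 + 0.002122 = 0.105430
The strong preparation-present share is 0.071955 + 0.002122 = 0.074077.
P(strong preparation | high score) = 0.074077 / 0.105430 ≈ 0.703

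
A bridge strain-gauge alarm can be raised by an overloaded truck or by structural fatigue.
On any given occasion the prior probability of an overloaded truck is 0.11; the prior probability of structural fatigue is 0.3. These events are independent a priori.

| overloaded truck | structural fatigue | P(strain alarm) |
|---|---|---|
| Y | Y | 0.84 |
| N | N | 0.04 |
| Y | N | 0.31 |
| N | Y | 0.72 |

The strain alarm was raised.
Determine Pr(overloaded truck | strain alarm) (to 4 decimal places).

Pr(overloaded truck | strain alarm) ≈ 0.1920

Enumerate the 4 (overloaded truck, structural fatigue) configurations and weight by the priors:
  P(strain alarm) = 0.04*0.89*0.7 + 0.72*0.89*0.3 + 0.31*0.11*0.7 + 0.84*0.11*0.3
        = 0.024920 + 0.192240 + 0.023870 + 0.027720 = 0.268750
Keeping only the overloaded truck-present terms gives 0.051590, so
  P(overloaded truck | strain alarm) = 0.051590 / 0.268750 ≈ 0.1920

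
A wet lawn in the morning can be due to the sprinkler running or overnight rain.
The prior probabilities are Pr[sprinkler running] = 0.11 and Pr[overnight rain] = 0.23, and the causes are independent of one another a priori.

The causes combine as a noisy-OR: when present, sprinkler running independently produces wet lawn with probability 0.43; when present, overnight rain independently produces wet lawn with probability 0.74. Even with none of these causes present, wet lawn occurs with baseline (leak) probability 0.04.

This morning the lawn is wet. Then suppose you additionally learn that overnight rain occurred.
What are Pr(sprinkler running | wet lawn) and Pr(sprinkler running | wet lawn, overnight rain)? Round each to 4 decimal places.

Pr(sprinkler running | wet lawn) ≈ 0.2491; Pr(sprinkler running | wet lawn, overnight rain) ≈ 0.1238

Under noisy-OR, P(wet lawn | causes) = 1 − (1−0.04)·∏(1−qᵢ) over the active causes.
Sum P(wet lawn|·) weighted by the priors over the 4 (sprinkler running, overnight rain) configurations:
  P(wet lawn) = 0.04·0.89·0.77 + 0.7504·0.89·0.23 + 0.4528·0.11·0.77 + 0.857728·0.11·0.23
        = 0.027412 + 0.153607 + 0.038352 + 0.021701 = 0.241072
Configurations with sprinkler running contribute 0.060053, so
  P(sprinkler running | wet lawn) = 0.060053 / 0.241072 ≈ 0.2491

With the extra evidence:
By total probability over both values of sprinkler running:
  P(wet lawn | overnight rain) = 0.7504×0.89 + 0.857728×0.11
        = 0.667856 + 0.094350 = 0.762206
Keeping only the sprinkler running-present terms gives 0.094350, so
  P(sprinkler running | wet lawn, overnight rain) = 0.094350 / 0.762206 ≈ 0.1238
This is intercausal reasoning (explaining away): once overnight rain accounts for the wet lawn, sprinkler running becomes less likely.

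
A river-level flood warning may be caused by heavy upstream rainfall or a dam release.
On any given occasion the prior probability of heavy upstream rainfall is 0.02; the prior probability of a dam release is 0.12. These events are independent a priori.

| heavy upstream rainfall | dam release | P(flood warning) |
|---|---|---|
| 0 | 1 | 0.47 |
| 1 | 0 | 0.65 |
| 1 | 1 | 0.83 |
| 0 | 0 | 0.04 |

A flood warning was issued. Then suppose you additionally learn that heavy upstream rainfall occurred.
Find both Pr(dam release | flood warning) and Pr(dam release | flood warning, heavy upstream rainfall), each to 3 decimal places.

Pr(dam release | flood warning) ≈ 0.555; Pr(dam release | flood warning, heavy upstream rainfall) ≈ 0.148

Weight on dam release=true, given the evidence: 0.055272 + 0.001992 = 0.057264
Normalizer over all consistent configurations: 0.04·0.98·0.88 + 0.47·0.98·0.12 + 0.65·0.02·0.88 + 0.83·0.02·0.12 = 0.103200
P(dam release | flood warning) = 0.057264/0.103200 ≈ 0.555

Now condition on the additional information:
P(flood warning | heavy upstream rainfall) = 0.65*0.88 + 0.83*0.12 = 0.572000 + 0.099600 = 0.671600
The dam release-present share is 0.83*0.12 = 0.099600.
Hence the posterior is 0.099600/0.671600 ≈ 0.148.
Conditioning on heavy upstream rainfall lowers the posterior on dam release: the classic explaining-away effect in a common-effect structure.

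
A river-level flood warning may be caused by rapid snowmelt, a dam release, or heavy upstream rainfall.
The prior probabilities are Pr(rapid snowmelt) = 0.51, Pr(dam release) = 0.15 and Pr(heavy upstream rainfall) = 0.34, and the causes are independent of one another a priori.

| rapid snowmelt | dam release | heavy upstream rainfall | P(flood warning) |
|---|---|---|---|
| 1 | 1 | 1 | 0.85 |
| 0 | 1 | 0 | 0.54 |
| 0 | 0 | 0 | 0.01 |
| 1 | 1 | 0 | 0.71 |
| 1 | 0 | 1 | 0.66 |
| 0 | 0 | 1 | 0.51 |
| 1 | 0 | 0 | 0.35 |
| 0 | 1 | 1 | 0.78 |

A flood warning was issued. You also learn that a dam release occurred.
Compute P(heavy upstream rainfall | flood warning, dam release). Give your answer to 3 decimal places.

P(flood warning | dam release) = 0.54*0.49*0.66 + 0.78*0.49*0.34 + 0.71*0.51*0.66 + 0.85*0.51*0.34 = 0.174636 + 0.129948 + 0.238986 + 0.147390 = 0.690960
Of this, 0.277338 comes from 0.129948 + 0.147390 (the heavy upstream rainfall=true cases).
P(heavy upstream rainfall | flood warning, dam release) = 0.277338 / 0.690960 ≈ 0.401

P(heavy upstream rainfall | flood warning, dam release) ≈ 0.401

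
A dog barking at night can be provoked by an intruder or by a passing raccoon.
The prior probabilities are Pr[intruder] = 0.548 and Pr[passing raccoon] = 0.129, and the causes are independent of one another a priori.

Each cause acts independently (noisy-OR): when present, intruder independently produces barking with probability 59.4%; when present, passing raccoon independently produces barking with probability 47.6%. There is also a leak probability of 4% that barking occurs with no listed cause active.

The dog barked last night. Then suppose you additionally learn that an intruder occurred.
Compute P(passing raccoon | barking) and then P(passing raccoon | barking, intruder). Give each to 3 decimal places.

P(passing raccoon | barking) ≈ 0.217; P(passing raccoon | barking, intruder) ≈ 0.162

Under noisy-OR, P(barking | causes) = 1 − (1−0.04)·∏(1−qᵢ) over the active causes.
Weight on passing raccoon=true, given the evidence: 0.028977 + 0.056254 = 0.085231
Normalizer over all consistent configurations: 0.04·0.452·0.871 + 0.49696·0.452·0.129 + 0.61024·0.548·0.871 + 0.795766·0.548·0.129 = 0.392251
P(passing raccoon | barking) = 0.085231/0.392251 ≈ 0.217

With the extra evidence:
Numerator (weight on configurations with passing raccoon): 0.795766·0.129 = 0.102654
Denominator P(barking | intruder): 0.61024·0.871 + 0.795766·0.129 = 0.634173
Posterior = 0.102654 / 0.634173 ≈ 0.162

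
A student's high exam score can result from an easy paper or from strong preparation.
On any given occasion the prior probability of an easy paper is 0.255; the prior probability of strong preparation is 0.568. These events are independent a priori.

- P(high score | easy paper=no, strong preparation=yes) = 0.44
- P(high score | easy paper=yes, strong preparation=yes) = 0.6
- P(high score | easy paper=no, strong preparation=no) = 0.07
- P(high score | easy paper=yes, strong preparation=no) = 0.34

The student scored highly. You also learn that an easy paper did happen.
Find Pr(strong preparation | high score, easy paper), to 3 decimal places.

P(high score | easy paper) = 0.34·0.432 + 0.6·0.568 = 0.146880 + 0.340800 = 0.487680
Of this, 0.340800 comes from 0.6·0.568 (the strong preparation=true cases).
Hence the posterior is 0.340800/0.487680 ≈ 0.699.

Pr(strong preparation | high score, easy paper) ≈ 0.699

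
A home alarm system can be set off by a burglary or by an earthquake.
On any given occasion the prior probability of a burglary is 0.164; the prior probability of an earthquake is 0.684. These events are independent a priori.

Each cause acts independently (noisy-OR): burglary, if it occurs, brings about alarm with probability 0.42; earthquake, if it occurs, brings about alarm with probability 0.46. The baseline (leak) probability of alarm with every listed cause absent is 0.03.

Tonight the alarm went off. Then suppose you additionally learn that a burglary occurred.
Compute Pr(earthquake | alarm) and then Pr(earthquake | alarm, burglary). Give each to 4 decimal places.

Under noisy-OR, P(alarm | causes) = 1 − (1−0.03)·∏(1−qᵢ) over the active causes.
P(alarm) = 0.03·0.836·0.316 + 0.4762·0.836·0.684 + 0.4374·0.164·0.316 + 0.696196·0.164·0.684 = 0.007925 + 0.272303 + 0.022668 + 0.078096 = 0.380992
Restricting to configurations with earthquake present: 0.272303 + 0.078096 = 0.350399.
Hence the posterior is 0.350399/0.380992 ≈ 0.9197.

Now also conditioning on burglary=true:
Enumerate both values of earthquake and weight by the priors:
  P(alarm | burglary) = 0.4374·0.316 + 0.696196·0.684
        = 0.138218 + 0.476198 = 0.614416
Keeping only the earthquake-present terms gives 0.476198, so
  P(earthquake | alarm, burglary) = 0.476198 / 0.614416 ≈ 0.7750

Pr(earthquake | alarm) ≈ 0.9197; Pr(earthquake | alarm, burglary) ≈ 0.7750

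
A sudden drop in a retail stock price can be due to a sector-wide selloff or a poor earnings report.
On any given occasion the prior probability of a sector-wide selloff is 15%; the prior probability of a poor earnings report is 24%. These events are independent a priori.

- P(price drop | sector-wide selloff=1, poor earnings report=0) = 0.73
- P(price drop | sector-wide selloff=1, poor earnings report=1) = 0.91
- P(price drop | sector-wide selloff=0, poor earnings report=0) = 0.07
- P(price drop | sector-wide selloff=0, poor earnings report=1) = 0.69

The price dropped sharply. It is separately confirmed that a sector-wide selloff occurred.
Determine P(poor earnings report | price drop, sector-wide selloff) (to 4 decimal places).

P(poor earnings report | price drop, sector-wide selloff) ≈ 0.2825

Enumerate both values of poor earnings report and weight by the priors:
  P(price drop | sector-wide selloff) = 0.73*0.76 + 0.91*0.24
        = 0.554800 + 0.218400 = 0.773200
Keeping only the poor earnings report-present terms gives 0.218400, so
  P(poor earnings report | price drop, sector-wide selloff) = 0.218400 / 0.773200 ≈ 0.2825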